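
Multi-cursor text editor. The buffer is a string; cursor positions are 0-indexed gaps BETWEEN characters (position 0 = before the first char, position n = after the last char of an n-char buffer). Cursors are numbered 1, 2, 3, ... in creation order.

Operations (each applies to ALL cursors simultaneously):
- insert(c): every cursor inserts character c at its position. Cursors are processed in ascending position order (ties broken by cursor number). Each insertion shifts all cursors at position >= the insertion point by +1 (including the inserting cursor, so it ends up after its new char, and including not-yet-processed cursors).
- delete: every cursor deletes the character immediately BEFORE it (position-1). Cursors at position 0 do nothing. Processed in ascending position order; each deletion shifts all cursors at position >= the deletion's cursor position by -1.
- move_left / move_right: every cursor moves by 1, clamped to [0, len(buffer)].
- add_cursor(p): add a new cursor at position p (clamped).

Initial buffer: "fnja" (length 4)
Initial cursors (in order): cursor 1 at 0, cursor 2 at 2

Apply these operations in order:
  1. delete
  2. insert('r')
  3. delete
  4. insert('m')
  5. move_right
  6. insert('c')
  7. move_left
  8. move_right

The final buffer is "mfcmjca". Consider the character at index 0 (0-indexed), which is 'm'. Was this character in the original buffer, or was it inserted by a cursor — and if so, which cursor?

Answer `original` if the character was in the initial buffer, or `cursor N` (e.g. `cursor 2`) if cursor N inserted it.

After op 1 (delete): buffer="fja" (len 3), cursors c1@0 c2@1, authorship ...
After op 2 (insert('r')): buffer="rfrja" (len 5), cursors c1@1 c2@3, authorship 1.2..
After op 3 (delete): buffer="fja" (len 3), cursors c1@0 c2@1, authorship ...
After op 4 (insert('m')): buffer="mfmja" (len 5), cursors c1@1 c2@3, authorship 1.2..
After op 5 (move_right): buffer="mfmja" (len 5), cursors c1@2 c2@4, authorship 1.2..
After op 6 (insert('c')): buffer="mfcmjca" (len 7), cursors c1@3 c2@6, authorship 1.12.2.
After op 7 (move_left): buffer="mfcmjca" (len 7), cursors c1@2 c2@5, authorship 1.12.2.
After op 8 (move_right): buffer="mfcmjca" (len 7), cursors c1@3 c2@6, authorship 1.12.2.
Authorship (.=original, N=cursor N): 1 . 1 2 . 2 .
Index 0: author = 1

Answer: cursor 1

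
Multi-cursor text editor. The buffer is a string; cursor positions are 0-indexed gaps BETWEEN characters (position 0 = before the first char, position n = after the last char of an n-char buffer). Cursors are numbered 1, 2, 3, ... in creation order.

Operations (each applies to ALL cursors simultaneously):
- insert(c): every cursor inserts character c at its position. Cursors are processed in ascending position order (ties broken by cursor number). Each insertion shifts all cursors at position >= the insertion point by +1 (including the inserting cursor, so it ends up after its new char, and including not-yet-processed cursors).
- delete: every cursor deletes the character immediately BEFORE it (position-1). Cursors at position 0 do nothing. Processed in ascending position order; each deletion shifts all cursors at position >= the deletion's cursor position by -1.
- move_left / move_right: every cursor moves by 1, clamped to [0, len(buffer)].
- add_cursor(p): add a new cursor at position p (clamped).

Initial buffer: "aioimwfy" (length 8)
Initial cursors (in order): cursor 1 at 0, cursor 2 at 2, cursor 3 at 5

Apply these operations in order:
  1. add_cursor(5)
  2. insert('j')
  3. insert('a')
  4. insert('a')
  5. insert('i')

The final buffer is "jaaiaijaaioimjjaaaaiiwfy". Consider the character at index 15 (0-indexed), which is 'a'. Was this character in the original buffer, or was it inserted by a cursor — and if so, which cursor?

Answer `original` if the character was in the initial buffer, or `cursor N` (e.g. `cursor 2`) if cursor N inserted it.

After op 1 (add_cursor(5)): buffer="aioimwfy" (len 8), cursors c1@0 c2@2 c3@5 c4@5, authorship ........
After op 2 (insert('j')): buffer="jaijoimjjwfy" (len 12), cursors c1@1 c2@4 c3@9 c4@9, authorship 1..2...34...
After op 3 (insert('a')): buffer="jaaijaoimjjaawfy" (len 16), cursors c1@2 c2@6 c3@13 c4@13, authorship 11..22...3434...
After op 4 (insert('a')): buffer="jaaaijaaoimjjaaaawfy" (len 20), cursors c1@3 c2@8 c3@17 c4@17, authorship 111..222...343434...
After op 5 (insert('i')): buffer="jaaiaijaaioimjjaaaaiiwfy" (len 24), cursors c1@4 c2@10 c3@21 c4@21, authorship 1111..2222...34343434...
Authorship (.=original, N=cursor N): 1 1 1 1 . . 2 2 2 2 . . . 3 4 3 4 3 4 3 4 . . .
Index 15: author = 3

Answer: cursor 3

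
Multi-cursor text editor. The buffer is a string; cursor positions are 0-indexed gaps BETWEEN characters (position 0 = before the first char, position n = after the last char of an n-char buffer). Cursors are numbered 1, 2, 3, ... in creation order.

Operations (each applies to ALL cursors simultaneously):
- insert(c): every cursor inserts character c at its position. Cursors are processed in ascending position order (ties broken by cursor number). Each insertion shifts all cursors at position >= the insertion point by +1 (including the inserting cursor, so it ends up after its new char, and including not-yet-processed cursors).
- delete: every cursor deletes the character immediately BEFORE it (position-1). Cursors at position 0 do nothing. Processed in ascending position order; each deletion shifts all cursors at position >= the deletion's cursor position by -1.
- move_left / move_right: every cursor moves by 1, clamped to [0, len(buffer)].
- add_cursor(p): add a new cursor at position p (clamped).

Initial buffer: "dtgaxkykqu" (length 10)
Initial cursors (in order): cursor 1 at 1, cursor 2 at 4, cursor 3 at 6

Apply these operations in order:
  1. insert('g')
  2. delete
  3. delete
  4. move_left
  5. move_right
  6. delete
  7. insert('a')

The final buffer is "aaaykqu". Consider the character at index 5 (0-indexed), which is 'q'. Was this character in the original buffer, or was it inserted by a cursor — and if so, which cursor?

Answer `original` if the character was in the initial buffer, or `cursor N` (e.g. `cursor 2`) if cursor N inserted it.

Answer: original

Derivation:
After op 1 (insert('g')): buffer="dgtgagxkgykqu" (len 13), cursors c1@2 c2@6 c3@9, authorship .1...2..3....
After op 2 (delete): buffer="dtgaxkykqu" (len 10), cursors c1@1 c2@4 c3@6, authorship ..........
After op 3 (delete): buffer="tgxykqu" (len 7), cursors c1@0 c2@2 c3@3, authorship .......
After op 4 (move_left): buffer="tgxykqu" (len 7), cursors c1@0 c2@1 c3@2, authorship .......
After op 5 (move_right): buffer="tgxykqu" (len 7), cursors c1@1 c2@2 c3@3, authorship .......
After op 6 (delete): buffer="ykqu" (len 4), cursors c1@0 c2@0 c3@0, authorship ....
After op 7 (insert('a')): buffer="aaaykqu" (len 7), cursors c1@3 c2@3 c3@3, authorship 123....
Authorship (.=original, N=cursor N): 1 2 3 . . . .
Index 5: author = original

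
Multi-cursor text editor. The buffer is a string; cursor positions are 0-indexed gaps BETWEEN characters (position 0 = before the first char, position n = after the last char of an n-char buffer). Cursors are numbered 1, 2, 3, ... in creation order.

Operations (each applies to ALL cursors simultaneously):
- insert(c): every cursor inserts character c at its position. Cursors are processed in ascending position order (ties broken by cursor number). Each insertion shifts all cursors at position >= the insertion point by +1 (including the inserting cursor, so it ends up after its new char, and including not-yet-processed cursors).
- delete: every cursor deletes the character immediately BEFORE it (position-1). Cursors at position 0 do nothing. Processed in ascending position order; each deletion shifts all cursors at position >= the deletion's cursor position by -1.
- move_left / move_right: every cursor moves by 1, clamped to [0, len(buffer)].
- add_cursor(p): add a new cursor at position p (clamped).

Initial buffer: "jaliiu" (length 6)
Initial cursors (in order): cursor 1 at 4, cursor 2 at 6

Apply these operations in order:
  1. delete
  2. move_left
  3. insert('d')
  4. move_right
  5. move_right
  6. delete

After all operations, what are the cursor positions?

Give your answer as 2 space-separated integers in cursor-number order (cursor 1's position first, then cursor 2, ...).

Answer: 4 4

Derivation:
After op 1 (delete): buffer="jali" (len 4), cursors c1@3 c2@4, authorship ....
After op 2 (move_left): buffer="jali" (len 4), cursors c1@2 c2@3, authorship ....
After op 3 (insert('d')): buffer="jadldi" (len 6), cursors c1@3 c2@5, authorship ..1.2.
After op 4 (move_right): buffer="jadldi" (len 6), cursors c1@4 c2@6, authorship ..1.2.
After op 5 (move_right): buffer="jadldi" (len 6), cursors c1@5 c2@6, authorship ..1.2.
After op 6 (delete): buffer="jadl" (len 4), cursors c1@4 c2@4, authorship ..1.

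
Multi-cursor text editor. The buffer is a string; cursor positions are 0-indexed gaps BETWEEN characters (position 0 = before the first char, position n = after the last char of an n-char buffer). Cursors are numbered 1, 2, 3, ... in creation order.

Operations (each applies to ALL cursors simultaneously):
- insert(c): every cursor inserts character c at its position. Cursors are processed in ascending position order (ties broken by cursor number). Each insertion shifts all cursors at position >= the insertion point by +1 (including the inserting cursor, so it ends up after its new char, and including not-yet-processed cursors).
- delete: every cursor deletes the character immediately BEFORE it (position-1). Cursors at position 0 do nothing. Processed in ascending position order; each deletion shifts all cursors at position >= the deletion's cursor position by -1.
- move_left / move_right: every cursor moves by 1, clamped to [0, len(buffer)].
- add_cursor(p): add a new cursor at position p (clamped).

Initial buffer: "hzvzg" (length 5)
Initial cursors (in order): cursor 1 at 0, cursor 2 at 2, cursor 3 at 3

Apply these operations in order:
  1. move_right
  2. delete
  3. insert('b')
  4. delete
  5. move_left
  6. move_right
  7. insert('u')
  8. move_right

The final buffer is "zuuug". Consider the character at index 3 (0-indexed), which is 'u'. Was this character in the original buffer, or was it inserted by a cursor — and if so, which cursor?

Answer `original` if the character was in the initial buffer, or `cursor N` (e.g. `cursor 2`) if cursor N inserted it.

After op 1 (move_right): buffer="hzvzg" (len 5), cursors c1@1 c2@3 c3@4, authorship .....
After op 2 (delete): buffer="zg" (len 2), cursors c1@0 c2@1 c3@1, authorship ..
After op 3 (insert('b')): buffer="bzbbg" (len 5), cursors c1@1 c2@4 c3@4, authorship 1.23.
After op 4 (delete): buffer="zg" (len 2), cursors c1@0 c2@1 c3@1, authorship ..
After op 5 (move_left): buffer="zg" (len 2), cursors c1@0 c2@0 c3@0, authorship ..
After op 6 (move_right): buffer="zg" (len 2), cursors c1@1 c2@1 c3@1, authorship ..
After op 7 (insert('u')): buffer="zuuug" (len 5), cursors c1@4 c2@4 c3@4, authorship .123.
After op 8 (move_right): buffer="zuuug" (len 5), cursors c1@5 c2@5 c3@5, authorship .123.
Authorship (.=original, N=cursor N): . 1 2 3 .
Index 3: author = 3

Answer: cursor 3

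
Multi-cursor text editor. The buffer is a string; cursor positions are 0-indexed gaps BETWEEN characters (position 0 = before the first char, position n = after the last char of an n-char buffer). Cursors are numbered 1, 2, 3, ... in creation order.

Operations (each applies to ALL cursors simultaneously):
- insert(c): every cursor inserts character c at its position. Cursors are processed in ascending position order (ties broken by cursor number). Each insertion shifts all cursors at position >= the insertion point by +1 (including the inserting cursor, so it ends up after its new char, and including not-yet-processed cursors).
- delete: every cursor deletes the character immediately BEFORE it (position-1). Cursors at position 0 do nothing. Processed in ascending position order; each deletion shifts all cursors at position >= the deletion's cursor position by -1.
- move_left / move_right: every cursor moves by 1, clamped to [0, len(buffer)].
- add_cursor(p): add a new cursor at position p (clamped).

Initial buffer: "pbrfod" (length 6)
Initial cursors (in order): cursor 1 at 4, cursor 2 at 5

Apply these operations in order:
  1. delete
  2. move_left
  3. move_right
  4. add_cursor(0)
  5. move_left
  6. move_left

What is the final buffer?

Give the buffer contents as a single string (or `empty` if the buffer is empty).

Answer: pbrd

Derivation:
After op 1 (delete): buffer="pbrd" (len 4), cursors c1@3 c2@3, authorship ....
After op 2 (move_left): buffer="pbrd" (len 4), cursors c1@2 c2@2, authorship ....
After op 3 (move_right): buffer="pbrd" (len 4), cursors c1@3 c2@3, authorship ....
After op 4 (add_cursor(0)): buffer="pbrd" (len 4), cursors c3@0 c1@3 c2@3, authorship ....
After op 5 (move_left): buffer="pbrd" (len 4), cursors c3@0 c1@2 c2@2, authorship ....
After op 6 (move_left): buffer="pbrd" (len 4), cursors c3@0 c1@1 c2@1, authorship ....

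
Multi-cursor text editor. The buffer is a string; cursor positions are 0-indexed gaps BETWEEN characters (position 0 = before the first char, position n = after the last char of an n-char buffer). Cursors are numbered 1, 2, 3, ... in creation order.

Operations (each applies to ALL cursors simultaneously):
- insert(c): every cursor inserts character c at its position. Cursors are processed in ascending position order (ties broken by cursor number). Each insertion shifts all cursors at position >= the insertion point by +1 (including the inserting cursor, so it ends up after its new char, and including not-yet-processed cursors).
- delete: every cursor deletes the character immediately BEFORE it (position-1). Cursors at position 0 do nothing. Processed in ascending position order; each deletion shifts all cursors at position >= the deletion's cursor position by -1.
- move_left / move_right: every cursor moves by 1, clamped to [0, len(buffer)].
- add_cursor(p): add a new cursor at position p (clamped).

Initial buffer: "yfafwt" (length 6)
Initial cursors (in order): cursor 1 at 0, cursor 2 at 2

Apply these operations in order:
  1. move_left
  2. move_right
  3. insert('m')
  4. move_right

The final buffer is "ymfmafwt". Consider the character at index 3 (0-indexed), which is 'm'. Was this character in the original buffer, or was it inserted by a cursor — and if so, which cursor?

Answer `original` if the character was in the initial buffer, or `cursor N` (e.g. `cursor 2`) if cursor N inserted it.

After op 1 (move_left): buffer="yfafwt" (len 6), cursors c1@0 c2@1, authorship ......
After op 2 (move_right): buffer="yfafwt" (len 6), cursors c1@1 c2@2, authorship ......
After op 3 (insert('m')): buffer="ymfmafwt" (len 8), cursors c1@2 c2@4, authorship .1.2....
After op 4 (move_right): buffer="ymfmafwt" (len 8), cursors c1@3 c2@5, authorship .1.2....
Authorship (.=original, N=cursor N): . 1 . 2 . . . .
Index 3: author = 2

Answer: cursor 2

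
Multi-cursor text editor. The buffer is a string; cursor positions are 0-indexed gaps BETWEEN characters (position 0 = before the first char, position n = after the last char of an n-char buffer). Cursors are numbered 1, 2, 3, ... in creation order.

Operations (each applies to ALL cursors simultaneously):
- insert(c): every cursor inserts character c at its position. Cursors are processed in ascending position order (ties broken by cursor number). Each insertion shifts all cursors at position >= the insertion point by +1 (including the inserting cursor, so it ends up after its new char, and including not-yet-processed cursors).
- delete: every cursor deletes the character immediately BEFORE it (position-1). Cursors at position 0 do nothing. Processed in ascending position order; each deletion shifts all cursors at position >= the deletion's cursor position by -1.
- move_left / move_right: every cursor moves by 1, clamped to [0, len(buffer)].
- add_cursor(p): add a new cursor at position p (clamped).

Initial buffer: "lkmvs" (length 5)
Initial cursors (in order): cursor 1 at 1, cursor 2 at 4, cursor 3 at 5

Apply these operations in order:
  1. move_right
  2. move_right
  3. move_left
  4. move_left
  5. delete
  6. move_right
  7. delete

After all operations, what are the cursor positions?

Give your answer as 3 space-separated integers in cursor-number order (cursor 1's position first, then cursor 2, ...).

Answer: 0 0 0

Derivation:
After op 1 (move_right): buffer="lkmvs" (len 5), cursors c1@2 c2@5 c3@5, authorship .....
After op 2 (move_right): buffer="lkmvs" (len 5), cursors c1@3 c2@5 c3@5, authorship .....
After op 3 (move_left): buffer="lkmvs" (len 5), cursors c1@2 c2@4 c3@4, authorship .....
After op 4 (move_left): buffer="lkmvs" (len 5), cursors c1@1 c2@3 c3@3, authorship .....
After op 5 (delete): buffer="vs" (len 2), cursors c1@0 c2@0 c3@0, authorship ..
After op 6 (move_right): buffer="vs" (len 2), cursors c1@1 c2@1 c3@1, authorship ..
After op 7 (delete): buffer="s" (len 1), cursors c1@0 c2@0 c3@0, authorship .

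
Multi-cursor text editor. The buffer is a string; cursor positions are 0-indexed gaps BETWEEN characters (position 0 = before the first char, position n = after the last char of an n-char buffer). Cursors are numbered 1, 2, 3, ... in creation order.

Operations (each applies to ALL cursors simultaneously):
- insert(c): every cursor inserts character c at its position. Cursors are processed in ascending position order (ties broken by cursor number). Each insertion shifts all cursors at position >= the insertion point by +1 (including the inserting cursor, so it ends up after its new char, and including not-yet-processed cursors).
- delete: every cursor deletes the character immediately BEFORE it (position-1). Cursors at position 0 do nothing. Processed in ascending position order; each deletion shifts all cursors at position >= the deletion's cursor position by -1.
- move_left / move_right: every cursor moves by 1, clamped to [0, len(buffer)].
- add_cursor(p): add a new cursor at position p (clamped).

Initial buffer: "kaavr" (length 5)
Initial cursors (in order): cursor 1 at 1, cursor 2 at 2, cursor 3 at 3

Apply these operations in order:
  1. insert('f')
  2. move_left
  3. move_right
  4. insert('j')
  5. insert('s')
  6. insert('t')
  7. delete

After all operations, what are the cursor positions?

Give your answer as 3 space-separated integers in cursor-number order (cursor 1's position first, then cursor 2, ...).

After op 1 (insert('f')): buffer="kfafafvr" (len 8), cursors c1@2 c2@4 c3@6, authorship .1.2.3..
After op 2 (move_left): buffer="kfafafvr" (len 8), cursors c1@1 c2@3 c3@5, authorship .1.2.3..
After op 3 (move_right): buffer="kfafafvr" (len 8), cursors c1@2 c2@4 c3@6, authorship .1.2.3..
After op 4 (insert('j')): buffer="kfjafjafjvr" (len 11), cursors c1@3 c2@6 c3@9, authorship .11.22.33..
After op 5 (insert('s')): buffer="kfjsafjsafjsvr" (len 14), cursors c1@4 c2@8 c3@12, authorship .111.222.333..
After op 6 (insert('t')): buffer="kfjstafjstafjstvr" (len 17), cursors c1@5 c2@10 c3@15, authorship .1111.2222.3333..
After op 7 (delete): buffer="kfjsafjsafjsvr" (len 14), cursors c1@4 c2@8 c3@12, authorship .111.222.333..

Answer: 4 8 12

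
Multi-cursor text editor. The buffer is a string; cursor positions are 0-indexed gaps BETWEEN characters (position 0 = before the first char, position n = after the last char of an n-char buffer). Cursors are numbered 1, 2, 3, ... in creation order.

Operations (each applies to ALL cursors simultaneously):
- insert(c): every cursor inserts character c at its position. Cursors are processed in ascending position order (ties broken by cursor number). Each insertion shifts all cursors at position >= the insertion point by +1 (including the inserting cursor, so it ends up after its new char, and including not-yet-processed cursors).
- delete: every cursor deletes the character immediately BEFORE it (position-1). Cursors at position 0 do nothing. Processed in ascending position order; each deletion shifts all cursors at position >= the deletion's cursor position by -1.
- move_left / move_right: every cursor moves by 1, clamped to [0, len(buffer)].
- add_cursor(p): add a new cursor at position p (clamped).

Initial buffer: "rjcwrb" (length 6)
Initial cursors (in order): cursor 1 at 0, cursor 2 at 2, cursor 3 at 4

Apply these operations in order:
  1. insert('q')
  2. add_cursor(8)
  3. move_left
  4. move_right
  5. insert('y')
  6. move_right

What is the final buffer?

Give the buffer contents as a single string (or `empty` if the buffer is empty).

Answer: qyrjqycwqyryb

Derivation:
After op 1 (insert('q')): buffer="qrjqcwqrb" (len 9), cursors c1@1 c2@4 c3@7, authorship 1..2..3..
After op 2 (add_cursor(8)): buffer="qrjqcwqrb" (len 9), cursors c1@1 c2@4 c3@7 c4@8, authorship 1..2..3..
After op 3 (move_left): buffer="qrjqcwqrb" (len 9), cursors c1@0 c2@3 c3@6 c4@7, authorship 1..2..3..
After op 4 (move_right): buffer="qrjqcwqrb" (len 9), cursors c1@1 c2@4 c3@7 c4@8, authorship 1..2..3..
After op 5 (insert('y')): buffer="qyrjqycwqyryb" (len 13), cursors c1@2 c2@6 c3@10 c4@12, authorship 11..22..33.4.
After op 6 (move_right): buffer="qyrjqycwqyryb" (len 13), cursors c1@3 c2@7 c3@11 c4@13, authorship 11..22..33.4.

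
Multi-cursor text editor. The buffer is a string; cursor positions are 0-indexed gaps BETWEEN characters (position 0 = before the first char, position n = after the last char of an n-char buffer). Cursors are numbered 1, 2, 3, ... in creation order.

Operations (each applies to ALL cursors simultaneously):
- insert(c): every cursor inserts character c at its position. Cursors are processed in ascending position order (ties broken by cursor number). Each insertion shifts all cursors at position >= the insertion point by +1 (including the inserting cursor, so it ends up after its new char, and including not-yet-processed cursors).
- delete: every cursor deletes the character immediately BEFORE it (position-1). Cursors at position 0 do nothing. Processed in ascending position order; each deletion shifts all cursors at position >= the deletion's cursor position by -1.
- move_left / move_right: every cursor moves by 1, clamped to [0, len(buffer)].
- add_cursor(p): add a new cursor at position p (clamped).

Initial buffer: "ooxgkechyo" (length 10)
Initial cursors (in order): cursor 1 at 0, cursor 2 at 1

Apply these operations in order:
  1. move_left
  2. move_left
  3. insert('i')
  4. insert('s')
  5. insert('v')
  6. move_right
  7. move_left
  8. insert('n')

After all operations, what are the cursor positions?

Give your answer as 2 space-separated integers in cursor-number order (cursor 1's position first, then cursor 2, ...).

After op 1 (move_left): buffer="ooxgkechyo" (len 10), cursors c1@0 c2@0, authorship ..........
After op 2 (move_left): buffer="ooxgkechyo" (len 10), cursors c1@0 c2@0, authorship ..........
After op 3 (insert('i')): buffer="iiooxgkechyo" (len 12), cursors c1@2 c2@2, authorship 12..........
After op 4 (insert('s')): buffer="iissooxgkechyo" (len 14), cursors c1@4 c2@4, authorship 1212..........
After op 5 (insert('v')): buffer="iissvvooxgkechyo" (len 16), cursors c1@6 c2@6, authorship 121212..........
After op 6 (move_right): buffer="iissvvooxgkechyo" (len 16), cursors c1@7 c2@7, authorship 121212..........
After op 7 (move_left): buffer="iissvvooxgkechyo" (len 16), cursors c1@6 c2@6, authorship 121212..........
After op 8 (insert('n')): buffer="iissvvnnooxgkechyo" (len 18), cursors c1@8 c2@8, authorship 12121212..........

Answer: 8 8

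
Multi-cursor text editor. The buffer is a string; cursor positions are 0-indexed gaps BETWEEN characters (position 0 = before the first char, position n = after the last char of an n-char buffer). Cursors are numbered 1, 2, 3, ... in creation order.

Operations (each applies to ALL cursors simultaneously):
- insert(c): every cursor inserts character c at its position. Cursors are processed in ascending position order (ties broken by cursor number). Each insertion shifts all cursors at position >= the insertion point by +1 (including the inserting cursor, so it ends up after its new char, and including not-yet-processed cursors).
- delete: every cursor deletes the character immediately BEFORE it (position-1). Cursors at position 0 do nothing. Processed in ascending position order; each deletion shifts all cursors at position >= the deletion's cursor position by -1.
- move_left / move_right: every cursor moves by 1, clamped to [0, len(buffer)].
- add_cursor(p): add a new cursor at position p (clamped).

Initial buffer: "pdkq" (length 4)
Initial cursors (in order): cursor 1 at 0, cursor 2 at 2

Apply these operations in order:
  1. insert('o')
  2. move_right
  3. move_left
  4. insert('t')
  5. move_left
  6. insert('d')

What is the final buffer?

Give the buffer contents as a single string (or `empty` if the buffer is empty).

Answer: odtpdodtkq

Derivation:
After op 1 (insert('o')): buffer="opdokq" (len 6), cursors c1@1 c2@4, authorship 1..2..
After op 2 (move_right): buffer="opdokq" (len 6), cursors c1@2 c2@5, authorship 1..2..
After op 3 (move_left): buffer="opdokq" (len 6), cursors c1@1 c2@4, authorship 1..2..
After op 4 (insert('t')): buffer="otpdotkq" (len 8), cursors c1@2 c2@6, authorship 11..22..
After op 5 (move_left): buffer="otpdotkq" (len 8), cursors c1@1 c2@5, authorship 11..22..
After op 6 (insert('d')): buffer="odtpdodtkq" (len 10), cursors c1@2 c2@7, authorship 111..222..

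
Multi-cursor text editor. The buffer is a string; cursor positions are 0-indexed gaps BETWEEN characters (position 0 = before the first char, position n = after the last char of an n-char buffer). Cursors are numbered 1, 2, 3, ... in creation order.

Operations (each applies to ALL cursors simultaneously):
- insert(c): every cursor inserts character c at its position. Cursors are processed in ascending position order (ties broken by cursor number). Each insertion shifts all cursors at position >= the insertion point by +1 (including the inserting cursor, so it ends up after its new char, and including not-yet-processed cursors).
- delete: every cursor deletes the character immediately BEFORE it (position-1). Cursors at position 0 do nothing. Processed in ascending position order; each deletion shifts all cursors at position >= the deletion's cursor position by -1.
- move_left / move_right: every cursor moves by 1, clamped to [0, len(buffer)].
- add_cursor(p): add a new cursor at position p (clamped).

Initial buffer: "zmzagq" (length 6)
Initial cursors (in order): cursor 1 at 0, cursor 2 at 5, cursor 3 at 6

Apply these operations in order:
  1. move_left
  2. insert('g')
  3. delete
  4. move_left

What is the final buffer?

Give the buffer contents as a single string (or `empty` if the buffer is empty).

Answer: zmzagq

Derivation:
After op 1 (move_left): buffer="zmzagq" (len 6), cursors c1@0 c2@4 c3@5, authorship ......
After op 2 (insert('g')): buffer="gzmzagggq" (len 9), cursors c1@1 c2@6 c3@8, authorship 1....2.3.
After op 3 (delete): buffer="zmzagq" (len 6), cursors c1@0 c2@4 c3@5, authorship ......
After op 4 (move_left): buffer="zmzagq" (len 6), cursors c1@0 c2@3 c3@4, authorship ......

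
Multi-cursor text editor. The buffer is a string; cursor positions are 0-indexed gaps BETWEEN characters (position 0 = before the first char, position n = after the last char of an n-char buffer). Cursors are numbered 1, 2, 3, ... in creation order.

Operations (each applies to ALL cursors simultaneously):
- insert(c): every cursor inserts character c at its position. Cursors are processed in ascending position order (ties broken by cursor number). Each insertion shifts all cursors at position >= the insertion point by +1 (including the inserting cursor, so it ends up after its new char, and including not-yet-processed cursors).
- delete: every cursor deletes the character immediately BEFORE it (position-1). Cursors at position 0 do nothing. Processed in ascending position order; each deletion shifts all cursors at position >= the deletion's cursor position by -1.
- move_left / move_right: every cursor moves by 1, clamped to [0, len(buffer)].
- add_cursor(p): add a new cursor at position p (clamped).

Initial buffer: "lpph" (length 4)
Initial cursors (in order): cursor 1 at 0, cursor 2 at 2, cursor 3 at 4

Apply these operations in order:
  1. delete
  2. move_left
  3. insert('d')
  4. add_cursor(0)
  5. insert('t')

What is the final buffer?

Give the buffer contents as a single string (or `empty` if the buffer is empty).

After op 1 (delete): buffer="lp" (len 2), cursors c1@0 c2@1 c3@2, authorship ..
After op 2 (move_left): buffer="lp" (len 2), cursors c1@0 c2@0 c3@1, authorship ..
After op 3 (insert('d')): buffer="ddldp" (len 5), cursors c1@2 c2@2 c3@4, authorship 12.3.
After op 4 (add_cursor(0)): buffer="ddldp" (len 5), cursors c4@0 c1@2 c2@2 c3@4, authorship 12.3.
After op 5 (insert('t')): buffer="tddttldtp" (len 9), cursors c4@1 c1@5 c2@5 c3@8, authorship 41212.33.

Answer: tddttldtp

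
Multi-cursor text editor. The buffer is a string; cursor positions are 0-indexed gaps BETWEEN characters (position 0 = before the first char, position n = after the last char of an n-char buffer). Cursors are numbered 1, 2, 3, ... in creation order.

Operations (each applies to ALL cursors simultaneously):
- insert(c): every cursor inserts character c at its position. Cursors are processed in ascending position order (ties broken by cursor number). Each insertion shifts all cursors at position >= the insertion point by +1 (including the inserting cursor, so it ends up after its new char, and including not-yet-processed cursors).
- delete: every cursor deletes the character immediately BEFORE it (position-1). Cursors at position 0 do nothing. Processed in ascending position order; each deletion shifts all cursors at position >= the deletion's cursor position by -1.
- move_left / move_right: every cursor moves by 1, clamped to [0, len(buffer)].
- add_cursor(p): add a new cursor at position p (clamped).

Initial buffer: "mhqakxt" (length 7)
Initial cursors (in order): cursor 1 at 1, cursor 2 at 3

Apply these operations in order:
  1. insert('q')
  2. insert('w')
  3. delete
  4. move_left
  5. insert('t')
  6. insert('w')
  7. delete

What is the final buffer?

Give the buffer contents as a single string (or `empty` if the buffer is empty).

Answer: mtqhqtqakxt

Derivation:
After op 1 (insert('q')): buffer="mqhqqakxt" (len 9), cursors c1@2 c2@5, authorship .1..2....
After op 2 (insert('w')): buffer="mqwhqqwakxt" (len 11), cursors c1@3 c2@7, authorship .11..22....
After op 3 (delete): buffer="mqhqqakxt" (len 9), cursors c1@2 c2@5, authorship .1..2....
After op 4 (move_left): buffer="mqhqqakxt" (len 9), cursors c1@1 c2@4, authorship .1..2....
After op 5 (insert('t')): buffer="mtqhqtqakxt" (len 11), cursors c1@2 c2@6, authorship .11..22....
After op 6 (insert('w')): buffer="mtwqhqtwqakxt" (len 13), cursors c1@3 c2@8, authorship .111..222....
After op 7 (delete): buffer="mtqhqtqakxt" (len 11), cursors c1@2 c2@6, authorship .11..22....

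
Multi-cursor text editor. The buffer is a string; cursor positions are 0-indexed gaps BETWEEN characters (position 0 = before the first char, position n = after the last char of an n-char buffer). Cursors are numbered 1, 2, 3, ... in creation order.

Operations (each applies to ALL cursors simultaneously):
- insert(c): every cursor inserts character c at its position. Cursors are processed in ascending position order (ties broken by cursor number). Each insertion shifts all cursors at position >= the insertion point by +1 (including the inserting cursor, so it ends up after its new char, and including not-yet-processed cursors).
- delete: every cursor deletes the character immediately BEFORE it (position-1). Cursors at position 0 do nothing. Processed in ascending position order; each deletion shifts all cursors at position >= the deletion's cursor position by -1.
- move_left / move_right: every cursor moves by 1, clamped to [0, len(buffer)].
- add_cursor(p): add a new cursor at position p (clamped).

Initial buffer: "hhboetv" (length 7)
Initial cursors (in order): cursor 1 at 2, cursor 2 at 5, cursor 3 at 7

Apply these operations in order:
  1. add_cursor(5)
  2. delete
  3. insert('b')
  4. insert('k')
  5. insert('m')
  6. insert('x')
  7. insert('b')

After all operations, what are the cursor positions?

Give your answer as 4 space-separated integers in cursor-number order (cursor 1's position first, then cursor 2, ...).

Answer: 6 17 23 17

Derivation:
After op 1 (add_cursor(5)): buffer="hhboetv" (len 7), cursors c1@2 c2@5 c4@5 c3@7, authorship .......
After op 2 (delete): buffer="hbt" (len 3), cursors c1@1 c2@2 c4@2 c3@3, authorship ...
After op 3 (insert('b')): buffer="hbbbbtb" (len 7), cursors c1@2 c2@5 c4@5 c3@7, authorship .1.24.3
After op 4 (insert('k')): buffer="hbkbbbkktbk" (len 11), cursors c1@3 c2@8 c4@8 c3@11, authorship .11.2424.33
After op 5 (insert('m')): buffer="hbkmbbbkkmmtbkm" (len 15), cursors c1@4 c2@11 c4@11 c3@15, authorship .111.242424.333
After op 6 (insert('x')): buffer="hbkmxbbbkkmmxxtbkmx" (len 19), cursors c1@5 c2@14 c4@14 c3@19, authorship .1111.24242424.3333
After op 7 (insert('b')): buffer="hbkmxbbbbkkmmxxbbtbkmxb" (len 23), cursors c1@6 c2@17 c4@17 c3@23, authorship .11111.2424242424.33333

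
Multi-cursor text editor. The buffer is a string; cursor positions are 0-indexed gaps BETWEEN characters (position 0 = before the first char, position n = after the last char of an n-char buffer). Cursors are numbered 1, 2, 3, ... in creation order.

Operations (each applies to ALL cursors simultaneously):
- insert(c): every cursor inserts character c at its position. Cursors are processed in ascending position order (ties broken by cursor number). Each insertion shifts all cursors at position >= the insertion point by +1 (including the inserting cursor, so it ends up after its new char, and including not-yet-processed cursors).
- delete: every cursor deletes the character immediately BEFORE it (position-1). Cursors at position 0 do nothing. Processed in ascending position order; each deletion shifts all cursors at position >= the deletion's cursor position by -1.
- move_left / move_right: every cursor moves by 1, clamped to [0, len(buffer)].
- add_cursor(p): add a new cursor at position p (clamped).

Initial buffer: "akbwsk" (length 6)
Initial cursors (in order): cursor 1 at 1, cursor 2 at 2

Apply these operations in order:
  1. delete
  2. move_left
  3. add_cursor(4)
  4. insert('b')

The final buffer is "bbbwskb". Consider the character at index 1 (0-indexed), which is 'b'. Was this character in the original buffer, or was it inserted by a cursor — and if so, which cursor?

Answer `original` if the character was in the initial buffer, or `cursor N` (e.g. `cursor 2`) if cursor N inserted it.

After op 1 (delete): buffer="bwsk" (len 4), cursors c1@0 c2@0, authorship ....
After op 2 (move_left): buffer="bwsk" (len 4), cursors c1@0 c2@0, authorship ....
After op 3 (add_cursor(4)): buffer="bwsk" (len 4), cursors c1@0 c2@0 c3@4, authorship ....
After op 4 (insert('b')): buffer="bbbwskb" (len 7), cursors c1@2 c2@2 c3@7, authorship 12....3
Authorship (.=original, N=cursor N): 1 2 . . . . 3
Index 1: author = 2

Answer: cursor 2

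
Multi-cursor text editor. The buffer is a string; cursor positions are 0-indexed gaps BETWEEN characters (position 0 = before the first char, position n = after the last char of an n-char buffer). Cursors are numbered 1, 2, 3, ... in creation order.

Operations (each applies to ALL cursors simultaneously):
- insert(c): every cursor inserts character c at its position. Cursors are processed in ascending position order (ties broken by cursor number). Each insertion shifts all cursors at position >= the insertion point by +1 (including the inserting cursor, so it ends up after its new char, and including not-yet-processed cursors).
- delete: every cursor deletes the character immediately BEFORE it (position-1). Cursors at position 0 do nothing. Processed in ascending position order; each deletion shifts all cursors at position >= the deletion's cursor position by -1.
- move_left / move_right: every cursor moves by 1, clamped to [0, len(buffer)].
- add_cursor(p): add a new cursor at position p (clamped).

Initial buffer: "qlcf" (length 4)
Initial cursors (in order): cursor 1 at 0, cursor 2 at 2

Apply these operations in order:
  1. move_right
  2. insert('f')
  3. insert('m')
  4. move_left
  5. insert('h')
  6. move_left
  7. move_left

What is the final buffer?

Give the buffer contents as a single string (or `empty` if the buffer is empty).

Answer: qfhmlcfhmf

Derivation:
After op 1 (move_right): buffer="qlcf" (len 4), cursors c1@1 c2@3, authorship ....
After op 2 (insert('f')): buffer="qflcff" (len 6), cursors c1@2 c2@5, authorship .1..2.
After op 3 (insert('m')): buffer="qfmlcfmf" (len 8), cursors c1@3 c2@7, authorship .11..22.
After op 4 (move_left): buffer="qfmlcfmf" (len 8), cursors c1@2 c2@6, authorship .11..22.
After op 5 (insert('h')): buffer="qfhmlcfhmf" (len 10), cursors c1@3 c2@8, authorship .111..222.
After op 6 (move_left): buffer="qfhmlcfhmf" (len 10), cursors c1@2 c2@7, authorship .111..222.
After op 7 (move_left): buffer="qfhmlcfhmf" (len 10), cursors c1@1 c2@6, authorship .111..222.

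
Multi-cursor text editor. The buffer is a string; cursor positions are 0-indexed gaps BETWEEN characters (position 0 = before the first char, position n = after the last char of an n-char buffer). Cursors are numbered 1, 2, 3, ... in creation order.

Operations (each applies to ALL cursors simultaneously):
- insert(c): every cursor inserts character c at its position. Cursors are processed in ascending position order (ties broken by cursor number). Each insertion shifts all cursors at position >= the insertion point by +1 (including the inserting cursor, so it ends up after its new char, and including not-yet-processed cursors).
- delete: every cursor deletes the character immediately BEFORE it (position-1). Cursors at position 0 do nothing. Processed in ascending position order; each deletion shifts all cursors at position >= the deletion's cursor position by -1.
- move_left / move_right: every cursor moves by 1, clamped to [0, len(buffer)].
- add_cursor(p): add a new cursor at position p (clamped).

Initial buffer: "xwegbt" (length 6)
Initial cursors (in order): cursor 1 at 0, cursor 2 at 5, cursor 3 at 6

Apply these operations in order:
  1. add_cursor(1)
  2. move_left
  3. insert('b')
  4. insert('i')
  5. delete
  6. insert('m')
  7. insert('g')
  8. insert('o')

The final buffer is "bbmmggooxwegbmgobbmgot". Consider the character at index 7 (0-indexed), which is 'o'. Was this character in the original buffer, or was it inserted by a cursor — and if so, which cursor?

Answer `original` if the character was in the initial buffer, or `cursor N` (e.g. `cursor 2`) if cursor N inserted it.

After op 1 (add_cursor(1)): buffer="xwegbt" (len 6), cursors c1@0 c4@1 c2@5 c3@6, authorship ......
After op 2 (move_left): buffer="xwegbt" (len 6), cursors c1@0 c4@0 c2@4 c3@5, authorship ......
After op 3 (insert('b')): buffer="bbxwegbbbt" (len 10), cursors c1@2 c4@2 c2@7 c3@9, authorship 14....2.3.
After op 4 (insert('i')): buffer="bbiixwegbibbit" (len 14), cursors c1@4 c4@4 c2@10 c3@13, authorship 1414....22.33.
After op 5 (delete): buffer="bbxwegbbbt" (len 10), cursors c1@2 c4@2 c2@7 c3@9, authorship 14....2.3.
After op 6 (insert('m')): buffer="bbmmxwegbmbbmt" (len 14), cursors c1@4 c4@4 c2@10 c3@13, authorship 1414....22.33.
After op 7 (insert('g')): buffer="bbmmggxwegbmgbbmgt" (len 18), cursors c1@6 c4@6 c2@13 c3@17, authorship 141414....222.333.
After op 8 (insert('o')): buffer="bbmmggooxwegbmgobbmgot" (len 22), cursors c1@8 c4@8 c2@16 c3@21, authorship 14141414....2222.3333.
Authorship (.=original, N=cursor N): 1 4 1 4 1 4 1 4 . . . . 2 2 2 2 . 3 3 3 3 .
Index 7: author = 4

Answer: cursor 4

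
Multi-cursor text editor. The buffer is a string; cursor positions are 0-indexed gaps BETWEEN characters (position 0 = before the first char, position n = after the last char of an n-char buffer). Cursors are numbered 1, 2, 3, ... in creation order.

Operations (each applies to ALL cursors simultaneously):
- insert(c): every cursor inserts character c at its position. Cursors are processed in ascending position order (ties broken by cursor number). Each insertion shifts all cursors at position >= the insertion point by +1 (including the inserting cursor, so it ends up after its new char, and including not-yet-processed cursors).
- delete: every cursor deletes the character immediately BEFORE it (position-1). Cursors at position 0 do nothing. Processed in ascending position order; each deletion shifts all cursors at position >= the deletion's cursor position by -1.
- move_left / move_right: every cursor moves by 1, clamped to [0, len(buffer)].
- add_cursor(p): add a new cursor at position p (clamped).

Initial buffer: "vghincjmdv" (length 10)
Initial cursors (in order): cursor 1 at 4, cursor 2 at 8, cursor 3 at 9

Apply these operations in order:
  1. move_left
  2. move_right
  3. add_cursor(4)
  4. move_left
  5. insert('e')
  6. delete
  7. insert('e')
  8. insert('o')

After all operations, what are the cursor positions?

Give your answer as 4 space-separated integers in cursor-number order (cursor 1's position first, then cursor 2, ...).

After op 1 (move_left): buffer="vghincjmdv" (len 10), cursors c1@3 c2@7 c3@8, authorship ..........
After op 2 (move_right): buffer="vghincjmdv" (len 10), cursors c1@4 c2@8 c3@9, authorship ..........
After op 3 (add_cursor(4)): buffer="vghincjmdv" (len 10), cursors c1@4 c4@4 c2@8 c3@9, authorship ..........
After op 4 (move_left): buffer="vghincjmdv" (len 10), cursors c1@3 c4@3 c2@7 c3@8, authorship ..........
After op 5 (insert('e')): buffer="vgheeincjemedv" (len 14), cursors c1@5 c4@5 c2@10 c3@12, authorship ...14....2.3..
After op 6 (delete): buffer="vghincjmdv" (len 10), cursors c1@3 c4@3 c2@7 c3@8, authorship ..........
After op 7 (insert('e')): buffer="vgheeincjemedv" (len 14), cursors c1@5 c4@5 c2@10 c3@12, authorship ...14....2.3..
After op 8 (insert('o')): buffer="vgheeooincjeomeodv" (len 18), cursors c1@7 c4@7 c2@13 c3@16, authorship ...1414....22.33..

Answer: 7 13 16 7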